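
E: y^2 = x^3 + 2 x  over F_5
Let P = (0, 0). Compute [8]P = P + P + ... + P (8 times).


k = 8 = 1000_2 (binary, LSB first: 0001)
Double-and-add from P = (0, 0):
  bit 0 = 0: acc unchanged = O
  bit 1 = 0: acc unchanged = O
  bit 2 = 0: acc unchanged = O
  bit 3 = 1: acc = O + O = O

8P = O


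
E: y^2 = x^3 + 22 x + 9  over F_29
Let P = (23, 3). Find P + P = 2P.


Doubling: s = (3 x1^2 + a) / (2 y1)
s = (3*23^2 + 22) / (2*3) mod 29 = 12
x3 = s^2 - 2 x1 mod 29 = 12^2 - 2*23 = 11
y3 = s (x1 - x3) - y1 mod 29 = 12 * (23 - 11) - 3 = 25

2P = (11, 25)


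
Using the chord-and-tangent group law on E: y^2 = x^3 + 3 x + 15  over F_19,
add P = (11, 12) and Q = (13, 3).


P != Q, so use the chord formula.
s = (y2 - y1) / (x2 - x1) = (10) / (2) mod 19 = 5
x3 = s^2 - x1 - x2 mod 19 = 5^2 - 11 - 13 = 1
y3 = s (x1 - x3) - y1 mod 19 = 5 * (11 - 1) - 12 = 0

P + Q = (1, 0)


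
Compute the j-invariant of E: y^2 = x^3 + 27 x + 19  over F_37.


Delta = -16(4 a^3 + 27 b^2) mod 37 = 30
-1728 * (4 a)^3 = -1728 * (4*27)^3 mod 37 = 36
j = 36 * 30^(-1) mod 37 = 16

j = 16 (mod 37)


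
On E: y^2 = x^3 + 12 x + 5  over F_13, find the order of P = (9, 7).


Compute successive multiples of P until we hit O:
  1P = (9, 7)
  2P = (7, 9)
  3P = (11, 8)
  4P = (3, 9)
  5P = (4, 0)
  6P = (3, 4)
  7P = (11, 5)
  8P = (7, 4)
  ... (continuing to 10P)
  10P = O

ord(P) = 10


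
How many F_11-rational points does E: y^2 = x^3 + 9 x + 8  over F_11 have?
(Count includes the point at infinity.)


For each x in F_11, count y with y^2 = x^3 + 9 x + 8 mod 11:
  x = 2: RHS = 1, y in [1, 10]  -> 2 point(s)
  x = 4: RHS = 9, y in [3, 8]  -> 2 point(s)
  x = 6: RHS = 3, y in [5, 6]  -> 2 point(s)
  x = 8: RHS = 9, y in [3, 8]  -> 2 point(s)
  x = 9: RHS = 4, y in [2, 9]  -> 2 point(s)
  x = 10: RHS = 9, y in [3, 8]  -> 2 point(s)
Affine points: 12. Add the point at infinity: total = 13.

#E(F_11) = 13


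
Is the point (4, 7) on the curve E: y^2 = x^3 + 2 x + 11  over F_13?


Check whether y^2 = x^3 + 2 x + 11 (mod 13) for (x, y) = (4, 7).
LHS: y^2 = 7^2 mod 13 = 10
RHS: x^3 + 2 x + 11 = 4^3 + 2*4 + 11 mod 13 = 5
LHS != RHS

No, not on the curve


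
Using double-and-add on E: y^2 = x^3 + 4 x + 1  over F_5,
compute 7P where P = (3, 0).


k = 7 = 111_2 (binary, LSB first: 111)
Double-and-add from P = (3, 0):
  bit 0 = 1: acc = O + (3, 0) = (3, 0)
  bit 1 = 1: acc = (3, 0) + O = (3, 0)
  bit 2 = 1: acc = (3, 0) + O = (3, 0)

7P = (3, 0)


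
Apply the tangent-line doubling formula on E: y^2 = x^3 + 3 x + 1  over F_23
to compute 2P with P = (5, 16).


Doubling: s = (3 x1^2 + a) / (2 y1)
s = (3*5^2 + 3) / (2*16) mod 23 = 1
x3 = s^2 - 2 x1 mod 23 = 1^2 - 2*5 = 14
y3 = s (x1 - x3) - y1 mod 23 = 1 * (5 - 14) - 16 = 21

2P = (14, 21)


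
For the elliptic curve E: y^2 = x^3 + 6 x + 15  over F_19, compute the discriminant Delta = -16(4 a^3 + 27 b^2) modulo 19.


4 a^3 + 27 b^2 = 4*6^3 + 27*15^2 = 864 + 6075 = 6939
Delta = -16 * (6939) = -111024
Delta mod 19 = 12

Delta = 12 (mod 19)


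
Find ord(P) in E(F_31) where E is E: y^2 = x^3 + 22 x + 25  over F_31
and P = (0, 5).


Compute successive multiples of P until we hit O:
  1P = (0, 5)
  2P = (16, 28)
  3P = (23, 22)
  4P = (13, 11)
  5P = (25, 24)
  6P = (10, 6)
  7P = (30, 23)
  8P = (15, 17)
  ... (continuing to 40P)
  40P = O

ord(P) = 40


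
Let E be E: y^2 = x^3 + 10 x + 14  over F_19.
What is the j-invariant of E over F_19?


Delta = -16(4 a^3 + 27 b^2) mod 19 = 3
-1728 * (4 a)^3 = -1728 * (4*10)^3 mod 19 = 8
j = 8 * 3^(-1) mod 19 = 9

j = 9 (mod 19)


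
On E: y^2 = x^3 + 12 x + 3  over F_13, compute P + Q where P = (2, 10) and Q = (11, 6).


P != Q, so use the chord formula.
s = (y2 - y1) / (x2 - x1) = (9) / (9) mod 13 = 1
x3 = s^2 - x1 - x2 mod 13 = 1^2 - 2 - 11 = 1
y3 = s (x1 - x3) - y1 mod 13 = 1 * (2 - 1) - 10 = 4

P + Q = (1, 4)


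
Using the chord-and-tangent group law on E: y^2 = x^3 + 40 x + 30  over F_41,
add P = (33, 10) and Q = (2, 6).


P != Q, so use the chord formula.
s = (y2 - y1) / (x2 - x1) = (37) / (10) mod 41 = 16
x3 = s^2 - x1 - x2 mod 41 = 16^2 - 33 - 2 = 16
y3 = s (x1 - x3) - y1 mod 41 = 16 * (33 - 16) - 10 = 16

P + Q = (16, 16)


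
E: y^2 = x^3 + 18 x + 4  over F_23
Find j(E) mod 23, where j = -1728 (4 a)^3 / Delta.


Delta = -16(4 a^3 + 27 b^2) mod 23 = 7
-1728 * (4 a)^3 = -1728 * (4*18)^3 mod 23 = 11
j = 11 * 7^(-1) mod 23 = 18

j = 18 (mod 23)


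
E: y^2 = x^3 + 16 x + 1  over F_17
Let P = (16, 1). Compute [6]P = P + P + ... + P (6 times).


k = 6 = 110_2 (binary, LSB first: 011)
Double-and-add from P = (16, 1):
  bit 0 = 0: acc unchanged = O
  bit 1 = 1: acc = O + (3, 12) = (3, 12)
  bit 2 = 1: acc = (3, 12) + (13, 14) = (16, 16)

6P = (16, 16)


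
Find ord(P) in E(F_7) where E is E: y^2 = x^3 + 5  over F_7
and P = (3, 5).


Compute successive multiples of P until we hit O:
  1P = (3, 5)
  2P = (5, 5)
  3P = (6, 2)
  4P = (6, 5)
  5P = (5, 2)
  6P = (3, 2)
  7P = O

ord(P) = 7


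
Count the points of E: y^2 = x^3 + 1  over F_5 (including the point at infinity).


For each x in F_5, count y with y^2 = x^3 + 0 x + 1 mod 5:
  x = 0: RHS = 1, y in [1, 4]  -> 2 point(s)
  x = 2: RHS = 4, y in [2, 3]  -> 2 point(s)
  x = 4: RHS = 0, y in [0]  -> 1 point(s)
Affine points: 5. Add the point at infinity: total = 6.

#E(F_5) = 6


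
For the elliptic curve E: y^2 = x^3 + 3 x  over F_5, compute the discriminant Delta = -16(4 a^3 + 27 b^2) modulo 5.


4 a^3 + 27 b^2 = 4*3^3 + 27*0^2 = 108 + 0 = 108
Delta = -16 * (108) = -1728
Delta mod 5 = 2

Delta = 2 (mod 5)


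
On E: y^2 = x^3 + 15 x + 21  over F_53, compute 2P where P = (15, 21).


Doubling: s = (3 x1^2 + a) / (2 y1)
s = (3*15^2 + 15) / (2*21) mod 53 = 24
x3 = s^2 - 2 x1 mod 53 = 24^2 - 2*15 = 16
y3 = s (x1 - x3) - y1 mod 53 = 24 * (15 - 16) - 21 = 8

2P = (16, 8)


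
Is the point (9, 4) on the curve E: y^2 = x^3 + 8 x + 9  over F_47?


Check whether y^2 = x^3 + 8 x + 9 (mod 47) for (x, y) = (9, 4).
LHS: y^2 = 4^2 mod 47 = 16
RHS: x^3 + 8 x + 9 = 9^3 + 8*9 + 9 mod 47 = 11
LHS != RHS

No, not on the curve


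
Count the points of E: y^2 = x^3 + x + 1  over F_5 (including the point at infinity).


For each x in F_5, count y with y^2 = x^3 + 1 x + 1 mod 5:
  x = 0: RHS = 1, y in [1, 4]  -> 2 point(s)
  x = 2: RHS = 1, y in [1, 4]  -> 2 point(s)
  x = 3: RHS = 1, y in [1, 4]  -> 2 point(s)
  x = 4: RHS = 4, y in [2, 3]  -> 2 point(s)
Affine points: 8. Add the point at infinity: total = 9.

#E(F_5) = 9


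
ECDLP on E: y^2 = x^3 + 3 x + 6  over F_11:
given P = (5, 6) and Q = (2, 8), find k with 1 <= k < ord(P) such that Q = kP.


Enumerate multiples of P until we hit Q = (2, 8):
  1P = (5, 6)
  2P = (2, 8)
Match found at i = 2.

k = 2


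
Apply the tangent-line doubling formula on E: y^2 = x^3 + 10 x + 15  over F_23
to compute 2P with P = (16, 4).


Doubling: s = (3 x1^2 + a) / (2 y1)
s = (3*16^2 + 10) / (2*4) mod 23 = 11
x3 = s^2 - 2 x1 mod 23 = 11^2 - 2*16 = 20
y3 = s (x1 - x3) - y1 mod 23 = 11 * (16 - 20) - 4 = 21

2P = (20, 21)


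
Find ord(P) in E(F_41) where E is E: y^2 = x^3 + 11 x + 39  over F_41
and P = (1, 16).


Compute successive multiples of P until we hit O:
  1P = (1, 16)
  2P = (7, 7)
  3P = (25, 20)
  4P = (23, 35)
  5P = (18, 1)
  6P = (32, 21)
  7P = (39, 3)
  8P = (38, 15)
  ... (continuing to 37P)
  37P = O

ord(P) = 37


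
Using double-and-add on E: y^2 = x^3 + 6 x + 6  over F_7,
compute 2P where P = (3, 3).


k = 2 = 10_2 (binary, LSB first: 01)
Double-and-add from P = (3, 3):
  bit 0 = 0: acc unchanged = O
  bit 1 = 1: acc = O + (5, 0) = (5, 0)

2P = (5, 0)


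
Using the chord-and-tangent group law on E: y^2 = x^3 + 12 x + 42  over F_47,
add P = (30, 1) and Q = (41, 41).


P != Q, so use the chord formula.
s = (y2 - y1) / (x2 - x1) = (40) / (11) mod 47 = 25
x3 = s^2 - x1 - x2 mod 47 = 25^2 - 30 - 41 = 37
y3 = s (x1 - x3) - y1 mod 47 = 25 * (30 - 37) - 1 = 12

P + Q = (37, 12)


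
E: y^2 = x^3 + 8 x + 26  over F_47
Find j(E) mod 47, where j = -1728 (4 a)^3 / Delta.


Delta = -16(4 a^3 + 27 b^2) mod 47 = 17
-1728 * (4 a)^3 = -1728 * (4*8)^3 mod 47 = 5
j = 5 * 17^(-1) mod 47 = 39

j = 39 (mod 47)


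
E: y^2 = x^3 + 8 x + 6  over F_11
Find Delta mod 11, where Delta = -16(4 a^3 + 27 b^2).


4 a^3 + 27 b^2 = 4*8^3 + 27*6^2 = 2048 + 972 = 3020
Delta = -16 * (3020) = -48320
Delta mod 11 = 3

Delta = 3 (mod 11)


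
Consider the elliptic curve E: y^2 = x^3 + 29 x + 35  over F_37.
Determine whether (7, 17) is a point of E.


Check whether y^2 = x^3 + 29 x + 35 (mod 37) for (x, y) = (7, 17).
LHS: y^2 = 17^2 mod 37 = 30
RHS: x^3 + 29 x + 35 = 7^3 + 29*7 + 35 mod 37 = 26
LHS != RHS

No, not on the curve


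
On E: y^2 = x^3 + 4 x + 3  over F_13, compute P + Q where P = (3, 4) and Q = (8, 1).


P != Q, so use the chord formula.
s = (y2 - y1) / (x2 - x1) = (10) / (5) mod 13 = 2
x3 = s^2 - x1 - x2 mod 13 = 2^2 - 3 - 8 = 6
y3 = s (x1 - x3) - y1 mod 13 = 2 * (3 - 6) - 4 = 3

P + Q = (6, 3)


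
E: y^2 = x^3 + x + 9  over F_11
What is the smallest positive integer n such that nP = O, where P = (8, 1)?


Compute successive multiples of P until we hit O:
  1P = (8, 1)
  2P = (4, 0)
  3P = (8, 10)
  4P = O

ord(P) = 4


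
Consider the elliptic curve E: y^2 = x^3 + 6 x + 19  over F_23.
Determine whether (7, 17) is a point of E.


Check whether y^2 = x^3 + 6 x + 19 (mod 23) for (x, y) = (7, 17).
LHS: y^2 = 17^2 mod 23 = 13
RHS: x^3 + 6 x + 19 = 7^3 + 6*7 + 19 mod 23 = 13
LHS = RHS

Yes, on the curve


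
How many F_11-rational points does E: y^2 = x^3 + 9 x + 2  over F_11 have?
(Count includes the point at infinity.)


For each x in F_11, count y with y^2 = x^3 + 9 x + 2 mod 11:
  x = 1: RHS = 1, y in [1, 10]  -> 2 point(s)
  x = 3: RHS = 1, y in [1, 10]  -> 2 point(s)
  x = 4: RHS = 3, y in [5, 6]  -> 2 point(s)
  x = 7: RHS = 1, y in [1, 10]  -> 2 point(s)
  x = 8: RHS = 3, y in [5, 6]  -> 2 point(s)
  x = 9: RHS = 9, y in [3, 8]  -> 2 point(s)
  x = 10: RHS = 3, y in [5, 6]  -> 2 point(s)
Affine points: 14. Add the point at infinity: total = 15.

#E(F_11) = 15


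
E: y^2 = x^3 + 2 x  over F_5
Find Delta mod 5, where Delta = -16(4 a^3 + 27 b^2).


4 a^3 + 27 b^2 = 4*2^3 + 27*0^2 = 32 + 0 = 32
Delta = -16 * (32) = -512
Delta mod 5 = 3

Delta = 3 (mod 5)


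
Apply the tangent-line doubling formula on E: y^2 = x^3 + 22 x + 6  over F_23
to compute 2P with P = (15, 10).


Doubling: s = (3 x1^2 + a) / (2 y1)
s = (3*15^2 + 22) / (2*10) mod 23 = 13
x3 = s^2 - 2 x1 mod 23 = 13^2 - 2*15 = 1
y3 = s (x1 - x3) - y1 mod 23 = 13 * (15 - 1) - 10 = 11

2P = (1, 11)


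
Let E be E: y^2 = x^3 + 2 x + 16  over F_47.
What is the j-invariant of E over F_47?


Delta = -16(4 a^3 + 27 b^2) mod 47 = 4
-1728 * (4 a)^3 = -1728 * (4*2)^3 mod 47 = 39
j = 39 * 4^(-1) mod 47 = 45

j = 45 (mod 47)


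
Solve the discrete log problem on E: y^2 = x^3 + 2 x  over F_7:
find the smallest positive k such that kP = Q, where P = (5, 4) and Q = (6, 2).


Enumerate multiples of P until we hit Q = (6, 2):
  1P = (5, 4)
  2P = (4, 3)
  3P = (6, 2)
Match found at i = 3.

k = 3


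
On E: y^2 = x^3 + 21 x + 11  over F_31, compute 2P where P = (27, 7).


k = 2 = 10_2 (binary, LSB first: 01)
Double-and-add from P = (27, 7):
  bit 0 = 0: acc unchanged = O
  bit 1 = 1: acc = O + (16, 14) = (16, 14)

2P = (16, 14)


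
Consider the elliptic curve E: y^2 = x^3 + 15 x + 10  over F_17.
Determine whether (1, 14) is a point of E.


Check whether y^2 = x^3 + 15 x + 10 (mod 17) for (x, y) = (1, 14).
LHS: y^2 = 14^2 mod 17 = 9
RHS: x^3 + 15 x + 10 = 1^3 + 15*1 + 10 mod 17 = 9
LHS = RHS

Yes, on the curve


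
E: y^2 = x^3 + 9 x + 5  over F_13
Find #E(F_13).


For each x in F_13, count y with y^2 = x^3 + 9 x + 5 mod 13:
  x = 4: RHS = 1, y in [1, 12]  -> 2 point(s)
  x = 8: RHS = 4, y in [2, 11]  -> 2 point(s)
  x = 9: RHS = 9, y in [3, 10]  -> 2 point(s)
  x = 10: RHS = 3, y in [4, 9]  -> 2 point(s)
Affine points: 8. Add the point at infinity: total = 9.

#E(F_13) = 9


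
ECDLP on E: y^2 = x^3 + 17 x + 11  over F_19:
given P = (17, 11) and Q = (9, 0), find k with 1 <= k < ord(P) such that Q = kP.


Enumerate multiples of P until we hit Q = (9, 0):
  1P = (17, 11)
  2P = (13, 15)
  3P = (9, 0)
Match found at i = 3.

k = 3


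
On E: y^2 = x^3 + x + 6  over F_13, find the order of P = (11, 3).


Compute successive multiples of P until we hit O:
  1P = (11, 3)
  2P = (4, 10)
  3P = (12, 11)
  4P = (2, 4)
  5P = (9, 4)
  6P = (3, 6)
  7P = (3, 7)
  8P = (9, 9)
  ... (continuing to 13P)
  13P = O

ord(P) = 13


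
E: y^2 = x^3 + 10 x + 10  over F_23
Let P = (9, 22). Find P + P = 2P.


Doubling: s = (3 x1^2 + a) / (2 y1)
s = (3*9^2 + 10) / (2*22) mod 23 = 0
x3 = s^2 - 2 x1 mod 23 = 0^2 - 2*9 = 5
y3 = s (x1 - x3) - y1 mod 23 = 0 * (9 - 5) - 22 = 1

2P = (5, 1)


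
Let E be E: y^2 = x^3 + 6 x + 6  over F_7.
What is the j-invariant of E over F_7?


Delta = -16(4 a^3 + 27 b^2) mod 7 = 3
-1728 * (4 a)^3 = -1728 * (4*6)^3 mod 7 = 6
j = 6 * 3^(-1) mod 7 = 2

j = 2 (mod 7)


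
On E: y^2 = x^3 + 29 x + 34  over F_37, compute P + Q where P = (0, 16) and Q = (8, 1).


P != Q, so use the chord formula.
s = (y2 - y1) / (x2 - x1) = (22) / (8) mod 37 = 12
x3 = s^2 - x1 - x2 mod 37 = 12^2 - 0 - 8 = 25
y3 = s (x1 - x3) - y1 mod 37 = 12 * (0 - 25) - 16 = 17

P + Q = (25, 17)


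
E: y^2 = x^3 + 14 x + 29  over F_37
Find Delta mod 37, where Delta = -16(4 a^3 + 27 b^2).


4 a^3 + 27 b^2 = 4*14^3 + 27*29^2 = 10976 + 22707 = 33683
Delta = -16 * (33683) = -538928
Delta mod 37 = 14

Delta = 14 (mod 37)


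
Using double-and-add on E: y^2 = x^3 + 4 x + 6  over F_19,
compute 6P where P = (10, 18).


k = 6 = 110_2 (binary, LSB first: 011)
Double-and-add from P = (10, 18):
  bit 0 = 0: acc unchanged = O
  bit 1 = 1: acc = O + (18, 1) = (18, 1)
  bit 2 = 1: acc = (18, 1) + (0, 5) = (17, 3)

6P = (17, 3)


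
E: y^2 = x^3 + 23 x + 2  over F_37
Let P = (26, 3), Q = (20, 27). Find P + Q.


P != Q, so use the chord formula.
s = (y2 - y1) / (x2 - x1) = (24) / (31) mod 37 = 33
x3 = s^2 - x1 - x2 mod 37 = 33^2 - 26 - 20 = 7
y3 = s (x1 - x3) - y1 mod 37 = 33 * (26 - 7) - 3 = 32

P + Q = (7, 32)


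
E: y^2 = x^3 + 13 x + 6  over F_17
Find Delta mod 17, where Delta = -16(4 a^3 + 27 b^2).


4 a^3 + 27 b^2 = 4*13^3 + 27*6^2 = 8788 + 972 = 9760
Delta = -16 * (9760) = -156160
Delta mod 17 = 2

Delta = 2 (mod 17)


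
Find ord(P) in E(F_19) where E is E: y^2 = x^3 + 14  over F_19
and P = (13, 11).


Compute successive multiples of P until we hit O:
  1P = (13, 11)
  2P = (16, 14)
  3P = (10, 11)
  4P = (15, 8)
  5P = (17, 14)
  6P = (5, 14)
  7P = (5, 5)
  8P = (17, 5)
  ... (continuing to 13P)
  13P = O

ord(P) = 13


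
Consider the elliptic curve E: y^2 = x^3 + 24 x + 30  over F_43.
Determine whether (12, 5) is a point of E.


Check whether y^2 = x^3 + 24 x + 30 (mod 43) for (x, y) = (12, 5).
LHS: y^2 = 5^2 mod 43 = 25
RHS: x^3 + 24 x + 30 = 12^3 + 24*12 + 30 mod 43 = 25
LHS = RHS

Yes, on the curve


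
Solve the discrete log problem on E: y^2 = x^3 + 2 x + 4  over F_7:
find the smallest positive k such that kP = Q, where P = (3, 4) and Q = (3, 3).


Enumerate multiples of P until we hit Q = (3, 3):
  1P = (3, 4)
  2P = (2, 4)
  3P = (2, 3)
  4P = (3, 3)
Match found at i = 4.

k = 4


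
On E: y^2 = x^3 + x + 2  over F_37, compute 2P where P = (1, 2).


k = 2 = 10_2 (binary, LSB first: 01)
Double-and-add from P = (1, 2):
  bit 0 = 0: acc unchanged = O
  bit 1 = 1: acc = O + (36, 0) = (36, 0)

2P = (36, 0)


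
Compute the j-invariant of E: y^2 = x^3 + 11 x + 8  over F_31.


Delta = -16(4 a^3 + 27 b^2) mod 31 = 8
-1728 * (4 a)^3 = -1728 * (4*11)^3 mod 31 = 30
j = 30 * 8^(-1) mod 31 = 27

j = 27 (mod 31)


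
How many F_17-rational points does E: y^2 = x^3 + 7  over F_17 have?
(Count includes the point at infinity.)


For each x in F_17, count y with y^2 = x^3 + 0 x + 7 mod 17:
  x = 1: RHS = 8, y in [5, 12]  -> 2 point(s)
  x = 2: RHS = 15, y in [7, 10]  -> 2 point(s)
  x = 3: RHS = 0, y in [0]  -> 1 point(s)
  x = 5: RHS = 13, y in [8, 9]  -> 2 point(s)
  x = 6: RHS = 2, y in [6, 11]  -> 2 point(s)
  x = 8: RHS = 9, y in [3, 14]  -> 2 point(s)
  x = 10: RHS = 4, y in [2, 15]  -> 2 point(s)
  x = 12: RHS = 1, y in [1, 16]  -> 2 point(s)
  x = 15: RHS = 16, y in [4, 13]  -> 2 point(s)
Affine points: 17. Add the point at infinity: total = 18.

#E(F_17) = 18


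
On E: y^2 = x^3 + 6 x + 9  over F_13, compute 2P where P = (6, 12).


Doubling: s = (3 x1^2 + a) / (2 y1)
s = (3*6^2 + 6) / (2*12) mod 13 = 8
x3 = s^2 - 2 x1 mod 13 = 8^2 - 2*6 = 0
y3 = s (x1 - x3) - y1 mod 13 = 8 * (6 - 0) - 12 = 10

2P = (0, 10)


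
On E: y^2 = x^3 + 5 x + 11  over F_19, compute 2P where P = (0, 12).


Doubling: s = (3 x1^2 + a) / (2 y1)
s = (3*0^2 + 5) / (2*12) mod 19 = 1
x3 = s^2 - 2 x1 mod 19 = 1^2 - 2*0 = 1
y3 = s (x1 - x3) - y1 mod 19 = 1 * (0 - 1) - 12 = 6

2P = (1, 6)


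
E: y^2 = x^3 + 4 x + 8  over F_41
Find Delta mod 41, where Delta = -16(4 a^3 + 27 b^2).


4 a^3 + 27 b^2 = 4*4^3 + 27*8^2 = 256 + 1728 = 1984
Delta = -16 * (1984) = -31744
Delta mod 41 = 31

Delta = 31 (mod 41)


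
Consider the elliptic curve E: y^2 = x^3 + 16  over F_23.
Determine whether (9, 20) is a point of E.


Check whether y^2 = x^3 + 0 x + 16 (mod 23) for (x, y) = (9, 20).
LHS: y^2 = 20^2 mod 23 = 9
RHS: x^3 + 0 x + 16 = 9^3 + 0*9 + 16 mod 23 = 9
LHS = RHS

Yes, on the curve


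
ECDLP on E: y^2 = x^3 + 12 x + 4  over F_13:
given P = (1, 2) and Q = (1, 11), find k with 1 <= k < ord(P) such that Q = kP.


Enumerate multiples of P until we hit Q = (1, 11):
  1P = (1, 2)
  2P = (8, 1)
  3P = (8, 12)
  4P = (1, 11)
Match found at i = 4.

k = 4


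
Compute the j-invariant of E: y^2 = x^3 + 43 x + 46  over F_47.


Delta = -16(4 a^3 + 27 b^2) mod 47 = 45
-1728 * (4 a)^3 = -1728 * (4*43)^3 mod 47 = 17
j = 17 * 45^(-1) mod 47 = 15

j = 15 (mod 47)


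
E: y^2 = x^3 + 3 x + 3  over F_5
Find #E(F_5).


For each x in F_5, count y with y^2 = x^3 + 3 x + 3 mod 5:
  x = 3: RHS = 4, y in [2, 3]  -> 2 point(s)
  x = 4: RHS = 4, y in [2, 3]  -> 2 point(s)
Affine points: 4. Add the point at infinity: total = 5.

#E(F_5) = 5


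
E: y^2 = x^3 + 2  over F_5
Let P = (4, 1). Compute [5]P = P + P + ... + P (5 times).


k = 5 = 101_2 (binary, LSB first: 101)
Double-and-add from P = (4, 1):
  bit 0 = 1: acc = O + (4, 1) = (4, 1)
  bit 1 = 0: acc unchanged = (4, 1)
  bit 2 = 1: acc = (4, 1) + (3, 2) = (4, 4)

5P = (4, 4)


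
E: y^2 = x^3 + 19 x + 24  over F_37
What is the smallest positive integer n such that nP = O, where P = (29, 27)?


Compute successive multiples of P until we hit O:
  1P = (29, 27)
  2P = (4, 33)
  3P = (32, 27)
  4P = (13, 10)
  5P = (22, 29)
  6P = (11, 26)
  7P = (1, 28)
  8P = (23, 23)
  ... (continuing to 42P)
  42P = O

ord(P) = 42


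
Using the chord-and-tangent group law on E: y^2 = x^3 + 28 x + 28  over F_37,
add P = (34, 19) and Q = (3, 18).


P != Q, so use the chord formula.
s = (y2 - y1) / (x2 - x1) = (36) / (6) mod 37 = 6
x3 = s^2 - x1 - x2 mod 37 = 6^2 - 34 - 3 = 36
y3 = s (x1 - x3) - y1 mod 37 = 6 * (34 - 36) - 19 = 6

P + Q = (36, 6)


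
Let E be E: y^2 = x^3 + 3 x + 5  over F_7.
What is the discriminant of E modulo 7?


4 a^3 + 27 b^2 = 4*3^3 + 27*5^2 = 108 + 675 = 783
Delta = -16 * (783) = -12528
Delta mod 7 = 2

Delta = 2 (mod 7)


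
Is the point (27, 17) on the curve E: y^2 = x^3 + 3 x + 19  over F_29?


Check whether y^2 = x^3 + 3 x + 19 (mod 29) for (x, y) = (27, 17).
LHS: y^2 = 17^2 mod 29 = 28
RHS: x^3 + 3 x + 19 = 27^3 + 3*27 + 19 mod 29 = 5
LHS != RHS

No, not on the curve


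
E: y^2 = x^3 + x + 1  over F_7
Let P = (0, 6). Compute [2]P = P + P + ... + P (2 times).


k = 2 = 10_2 (binary, LSB first: 01)
Double-and-add from P = (0, 6):
  bit 0 = 0: acc unchanged = O
  bit 1 = 1: acc = O + (2, 2) = (2, 2)

2P = (2, 2)


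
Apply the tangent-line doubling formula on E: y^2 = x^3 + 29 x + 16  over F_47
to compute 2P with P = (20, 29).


Doubling: s = (3 x1^2 + a) / (2 y1)
s = (3*20^2 + 29) / (2*29) mod 47 = 22
x3 = s^2 - 2 x1 mod 47 = 22^2 - 2*20 = 21
y3 = s (x1 - x3) - y1 mod 47 = 22 * (20 - 21) - 29 = 43

2P = (21, 43)


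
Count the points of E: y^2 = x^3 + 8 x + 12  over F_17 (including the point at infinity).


For each x in F_17, count y with y^2 = x^3 + 8 x + 12 mod 17:
  x = 1: RHS = 4, y in [2, 15]  -> 2 point(s)
  x = 2: RHS = 2, y in [6, 11]  -> 2 point(s)
  x = 6: RHS = 4, y in [2, 15]  -> 2 point(s)
  x = 10: RHS = 4, y in [2, 15]  -> 2 point(s)
  x = 12: RHS = 0, y in [0]  -> 1 point(s)
  x = 13: RHS = 1, y in [1, 16]  -> 2 point(s)
Affine points: 11. Add the point at infinity: total = 12.

#E(F_17) = 12


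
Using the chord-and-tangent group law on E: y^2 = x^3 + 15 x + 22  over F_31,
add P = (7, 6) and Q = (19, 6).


P != Q, so use the chord formula.
s = (y2 - y1) / (x2 - x1) = (0) / (12) mod 31 = 0
x3 = s^2 - x1 - x2 mod 31 = 0^2 - 7 - 19 = 5
y3 = s (x1 - x3) - y1 mod 31 = 0 * (7 - 5) - 6 = 25

P + Q = (5, 25)


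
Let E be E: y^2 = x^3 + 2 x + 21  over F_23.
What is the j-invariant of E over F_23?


Delta = -16(4 a^3 + 27 b^2) mod 23 = 14
-1728 * (4 a)^3 = -1728 * (4*2)^3 mod 23 = 5
j = 5 * 14^(-1) mod 23 = 2

j = 2 (mod 23)


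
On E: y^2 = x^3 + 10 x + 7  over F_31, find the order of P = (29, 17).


Compute successive multiples of P until we hit O:
  1P = (29, 17)
  2P = (13, 28)
  3P = (8, 17)
  4P = (25, 14)
  5P = (26, 24)
  6P = (9, 19)
  7P = (2, 2)
  8P = (16, 4)
  ... (continuing to 39P)
  39P = O

ord(P) = 39


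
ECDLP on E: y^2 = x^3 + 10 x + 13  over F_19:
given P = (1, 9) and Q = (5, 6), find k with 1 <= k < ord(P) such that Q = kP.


Enumerate multiples of P until we hit Q = (5, 6):
  1P = (1, 9)
  2P = (15, 2)
  3P = (8, 4)
  4P = (14, 3)
  5P = (5, 6)
Match found at i = 5.

k = 5


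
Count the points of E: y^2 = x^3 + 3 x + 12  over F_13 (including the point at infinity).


For each x in F_13, count y with y^2 = x^3 + 3 x + 12 mod 13:
  x = 0: RHS = 12, y in [5, 8]  -> 2 point(s)
  x = 1: RHS = 3, y in [4, 9]  -> 2 point(s)
  x = 2: RHS = 0, y in [0]  -> 1 point(s)
  x = 3: RHS = 9, y in [3, 10]  -> 2 point(s)
  x = 4: RHS = 10, y in [6, 7]  -> 2 point(s)
  x = 5: RHS = 9, y in [3, 10]  -> 2 point(s)
  x = 6: RHS = 12, y in [5, 8]  -> 2 point(s)
  x = 7: RHS = 12, y in [5, 8]  -> 2 point(s)
  x = 9: RHS = 1, y in [1, 12]  -> 2 point(s)
Affine points: 17. Add the point at infinity: total = 18.

#E(F_13) = 18


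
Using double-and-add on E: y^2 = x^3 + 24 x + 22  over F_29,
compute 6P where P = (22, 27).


k = 6 = 110_2 (binary, LSB first: 011)
Double-and-add from P = (22, 27):
  bit 0 = 0: acc unchanged = O
  bit 1 = 1: acc = O + (20, 18) = (20, 18)
  bit 2 = 1: acc = (20, 18) + (14, 12) = (25, 6)

6P = (25, 6)


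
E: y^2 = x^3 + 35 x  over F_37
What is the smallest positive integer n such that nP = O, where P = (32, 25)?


Compute successive multiples of P until we hit O:
  1P = (32, 25)
  2P = (3, 24)
  3P = (13, 5)
  4P = (1, 31)
  5P = (5, 2)
  6P = (36, 36)
  7P = (2, 2)
  8P = (7, 25)
  ... (continuing to 26P)
  26P = O

ord(P) = 26


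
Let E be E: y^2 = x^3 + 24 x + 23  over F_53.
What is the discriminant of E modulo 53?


4 a^3 + 27 b^2 = 4*24^3 + 27*23^2 = 55296 + 14283 = 69579
Delta = -16 * (69579) = -1113264
Delta mod 53 = 1

Delta = 1 (mod 53)


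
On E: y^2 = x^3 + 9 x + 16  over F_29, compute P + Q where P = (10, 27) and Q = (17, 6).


P != Q, so use the chord formula.
s = (y2 - y1) / (x2 - x1) = (8) / (7) mod 29 = 26
x3 = s^2 - x1 - x2 mod 29 = 26^2 - 10 - 17 = 11
y3 = s (x1 - x3) - y1 mod 29 = 26 * (10 - 11) - 27 = 5

P + Q = (11, 5)


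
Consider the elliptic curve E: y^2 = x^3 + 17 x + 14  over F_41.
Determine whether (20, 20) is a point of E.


Check whether y^2 = x^3 + 17 x + 14 (mod 41) for (x, y) = (20, 20).
LHS: y^2 = 20^2 mod 41 = 31
RHS: x^3 + 17 x + 14 = 20^3 + 17*20 + 14 mod 41 = 31
LHS = RHS

Yes, on the curve


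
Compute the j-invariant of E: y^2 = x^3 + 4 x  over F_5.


Delta = -16(4 a^3 + 27 b^2) mod 5 = 4
-1728 * (4 a)^3 = -1728 * (4*4)^3 mod 5 = 2
j = 2 * 4^(-1) mod 5 = 3

j = 3 (mod 5)


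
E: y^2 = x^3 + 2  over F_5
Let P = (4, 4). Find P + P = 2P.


Doubling: s = (3 x1^2 + a) / (2 y1)
s = (3*4^2 + 0) / (2*4) mod 5 = 1
x3 = s^2 - 2 x1 mod 5 = 1^2 - 2*4 = 3
y3 = s (x1 - x3) - y1 mod 5 = 1 * (4 - 3) - 4 = 2

2P = (3, 2)


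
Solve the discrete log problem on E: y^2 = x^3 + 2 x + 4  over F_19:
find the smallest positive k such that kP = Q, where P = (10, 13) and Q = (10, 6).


Enumerate multiples of P until we hit Q = (10, 6):
  1P = (10, 13)
  2P = (8, 0)
  3P = (10, 6)
Match found at i = 3.

k = 3


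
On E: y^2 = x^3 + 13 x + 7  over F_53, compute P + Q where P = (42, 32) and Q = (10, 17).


P != Q, so use the chord formula.
s = (y2 - y1) / (x2 - x1) = (38) / (21) mod 53 = 22
x3 = s^2 - x1 - x2 mod 53 = 22^2 - 42 - 10 = 8
y3 = s (x1 - x3) - y1 mod 53 = 22 * (42 - 8) - 32 = 27

P + Q = (8, 27)


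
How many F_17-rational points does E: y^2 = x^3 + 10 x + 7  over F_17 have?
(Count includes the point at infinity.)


For each x in F_17, count y with y^2 = x^3 + 10 x + 7 mod 17:
  x = 1: RHS = 1, y in [1, 16]  -> 2 point(s)
  x = 2: RHS = 1, y in [1, 16]  -> 2 point(s)
  x = 3: RHS = 13, y in [8, 9]  -> 2 point(s)
  x = 4: RHS = 9, y in [3, 14]  -> 2 point(s)
  x = 8: RHS = 4, y in [2, 15]  -> 2 point(s)
  x = 10: RHS = 2, y in [6, 11]  -> 2 point(s)
  x = 12: RHS = 2, y in [6, 11]  -> 2 point(s)
  x = 14: RHS = 1, y in [1, 16]  -> 2 point(s)
  x = 15: RHS = 13, y in [8, 9]  -> 2 point(s)
  x = 16: RHS = 13, y in [8, 9]  -> 2 point(s)
Affine points: 20. Add the point at infinity: total = 21.

#E(F_17) = 21


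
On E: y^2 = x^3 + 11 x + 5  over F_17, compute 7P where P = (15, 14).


k = 7 = 111_2 (binary, LSB first: 111)
Double-and-add from P = (15, 14):
  bit 0 = 1: acc = O + (15, 14) = (15, 14)
  bit 1 = 1: acc = (15, 14) + (5, 10) = (6, 10)
  bit 2 = 1: acc = (6, 10) + (9, 0) = (15, 3)

7P = (15, 3)


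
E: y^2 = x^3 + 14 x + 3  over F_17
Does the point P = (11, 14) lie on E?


Check whether y^2 = x^3 + 14 x + 3 (mod 17) for (x, y) = (11, 14).
LHS: y^2 = 14^2 mod 17 = 9
RHS: x^3 + 14 x + 3 = 11^3 + 14*11 + 3 mod 17 = 9
LHS = RHS

Yes, on the curve


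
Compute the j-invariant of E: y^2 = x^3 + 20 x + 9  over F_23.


Delta = -16(4 a^3 + 27 b^2) mod 23 = 17
-1728 * (4 a)^3 = -1728 * (4*20)^3 mod 23 = 9
j = 9 * 17^(-1) mod 23 = 10

j = 10 (mod 23)


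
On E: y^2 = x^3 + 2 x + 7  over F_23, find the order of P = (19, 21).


Compute successive multiples of P until we hit O:
  1P = (19, 21)
  2P = (9, 15)
  3P = (11, 16)
  4P = (11, 7)
  5P = (9, 8)
  6P = (19, 2)
  7P = O

ord(P) = 7


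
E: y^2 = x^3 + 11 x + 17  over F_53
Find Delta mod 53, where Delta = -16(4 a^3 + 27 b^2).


4 a^3 + 27 b^2 = 4*11^3 + 27*17^2 = 5324 + 7803 = 13127
Delta = -16 * (13127) = -210032
Delta mod 53 = 7

Delta = 7 (mod 53)


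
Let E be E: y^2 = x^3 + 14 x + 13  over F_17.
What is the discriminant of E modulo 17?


4 a^3 + 27 b^2 = 4*14^3 + 27*13^2 = 10976 + 4563 = 15539
Delta = -16 * (15539) = -248624
Delta mod 17 = 1

Delta = 1 (mod 17)


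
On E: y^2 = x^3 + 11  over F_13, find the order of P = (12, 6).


Compute successive multiples of P until we hit O:
  1P = (12, 6)
  2P = (11, 4)
  3P = (7, 4)
  4P = (3, 8)
  5P = (8, 9)
  6P = (9, 8)
  7P = (4, 6)
  8P = (10, 7)
  ... (continuing to 19P)
  19P = O

ord(P) = 19


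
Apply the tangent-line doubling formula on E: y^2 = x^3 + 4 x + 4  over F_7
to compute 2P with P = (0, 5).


Doubling: s = (3 x1^2 + a) / (2 y1)
s = (3*0^2 + 4) / (2*5) mod 7 = 6
x3 = s^2 - 2 x1 mod 7 = 6^2 - 2*0 = 1
y3 = s (x1 - x3) - y1 mod 7 = 6 * (0 - 1) - 5 = 3

2P = (1, 3)


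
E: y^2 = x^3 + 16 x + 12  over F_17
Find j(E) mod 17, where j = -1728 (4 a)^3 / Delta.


Delta = -16(4 a^3 + 27 b^2) mod 17 = 8
-1728 * (4 a)^3 = -1728 * (4*16)^3 mod 17 = 7
j = 7 * 8^(-1) mod 17 = 3

j = 3 (mod 17)


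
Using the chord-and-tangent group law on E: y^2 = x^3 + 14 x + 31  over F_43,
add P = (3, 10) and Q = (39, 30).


P != Q, so use the chord formula.
s = (y2 - y1) / (x2 - x1) = (20) / (36) mod 43 = 34
x3 = s^2 - x1 - x2 mod 43 = 34^2 - 3 - 39 = 39
y3 = s (x1 - x3) - y1 mod 43 = 34 * (3 - 39) - 10 = 13

P + Q = (39, 13)


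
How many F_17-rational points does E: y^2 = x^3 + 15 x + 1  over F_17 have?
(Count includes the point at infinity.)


For each x in F_17, count y with y^2 = x^3 + 15 x + 1 mod 17:
  x = 0: RHS = 1, y in [1, 16]  -> 2 point(s)
  x = 1: RHS = 0, y in [0]  -> 1 point(s)
  x = 6: RHS = 1, y in [1, 16]  -> 2 point(s)
  x = 8: RHS = 4, y in [2, 15]  -> 2 point(s)
  x = 9: RHS = 15, y in [7, 10]  -> 2 point(s)
  x = 11: RHS = 1, y in [1, 16]  -> 2 point(s)
  x = 13: RHS = 13, y in [8, 9]  -> 2 point(s)
  x = 16: RHS = 2, y in [6, 11]  -> 2 point(s)
Affine points: 15. Add the point at infinity: total = 16.

#E(F_17) = 16


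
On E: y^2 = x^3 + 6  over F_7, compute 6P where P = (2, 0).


k = 6 = 110_2 (binary, LSB first: 011)
Double-and-add from P = (2, 0):
  bit 0 = 0: acc unchanged = O
  bit 1 = 1: acc = O + O = O
  bit 2 = 1: acc = O + O = O

6P = O


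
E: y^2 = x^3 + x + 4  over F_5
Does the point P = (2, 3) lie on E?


Check whether y^2 = x^3 + 1 x + 4 (mod 5) for (x, y) = (2, 3).
LHS: y^2 = 3^2 mod 5 = 4
RHS: x^3 + 1 x + 4 = 2^3 + 1*2 + 4 mod 5 = 4
LHS = RHS

Yes, on the curve


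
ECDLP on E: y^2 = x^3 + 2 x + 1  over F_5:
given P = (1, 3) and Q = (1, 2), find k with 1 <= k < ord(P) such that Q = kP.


Enumerate multiples of P until we hit Q = (1, 2):
  1P = (1, 3)
  2P = (3, 2)
  3P = (0, 4)
  4P = (0, 1)
  5P = (3, 3)
  6P = (1, 2)
Match found at i = 6.

k = 6


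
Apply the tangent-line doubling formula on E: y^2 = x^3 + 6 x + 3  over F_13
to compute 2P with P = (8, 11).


Doubling: s = (3 x1^2 + a) / (2 y1)
s = (3*8^2 + 6) / (2*11) mod 13 = 9
x3 = s^2 - 2 x1 mod 13 = 9^2 - 2*8 = 0
y3 = s (x1 - x3) - y1 mod 13 = 9 * (8 - 0) - 11 = 9

2P = (0, 9)


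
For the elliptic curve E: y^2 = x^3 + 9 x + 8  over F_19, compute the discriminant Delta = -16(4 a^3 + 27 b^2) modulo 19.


4 a^3 + 27 b^2 = 4*9^3 + 27*8^2 = 2916 + 1728 = 4644
Delta = -16 * (4644) = -74304
Delta mod 19 = 5

Delta = 5 (mod 19)


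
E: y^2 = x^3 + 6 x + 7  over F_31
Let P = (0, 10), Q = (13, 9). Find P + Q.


P != Q, so use the chord formula.
s = (y2 - y1) / (x2 - x1) = (30) / (13) mod 31 = 19
x3 = s^2 - x1 - x2 mod 31 = 19^2 - 0 - 13 = 7
y3 = s (x1 - x3) - y1 mod 31 = 19 * (0 - 7) - 10 = 12

P + Q = (7, 12)


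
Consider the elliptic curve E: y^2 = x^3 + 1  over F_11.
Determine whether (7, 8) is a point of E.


Check whether y^2 = x^3 + 0 x + 1 (mod 11) for (x, y) = (7, 8).
LHS: y^2 = 8^2 mod 11 = 9
RHS: x^3 + 0 x + 1 = 7^3 + 0*7 + 1 mod 11 = 3
LHS != RHS

No, not on the curve


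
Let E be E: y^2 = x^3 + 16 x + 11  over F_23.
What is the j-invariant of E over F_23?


Delta = -16(4 a^3 + 27 b^2) mod 23 = 17
-1728 * (4 a)^3 = -1728 * (4*16)^3 mod 23 = 7
j = 7 * 17^(-1) mod 23 = 18

j = 18 (mod 23)


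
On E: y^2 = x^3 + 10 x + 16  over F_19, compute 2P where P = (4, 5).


k = 2 = 10_2 (binary, LSB first: 01)
Double-and-add from P = (4, 5):
  bit 0 = 0: acc unchanged = O
  bit 1 = 1: acc = O + (15, 11) = (15, 11)

2P = (15, 11)


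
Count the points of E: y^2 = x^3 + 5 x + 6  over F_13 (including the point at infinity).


For each x in F_13, count y with y^2 = x^3 + 5 x + 6 mod 13:
  x = 1: RHS = 12, y in [5, 8]  -> 2 point(s)
  x = 3: RHS = 9, y in [3, 10]  -> 2 point(s)
  x = 4: RHS = 12, y in [5, 8]  -> 2 point(s)
  x = 5: RHS = 0, y in [0]  -> 1 point(s)
  x = 8: RHS = 12, y in [5, 8]  -> 2 point(s)
  x = 9: RHS = 0, y in [0]  -> 1 point(s)
  x = 10: RHS = 3, y in [4, 9]  -> 2 point(s)
  x = 11: RHS = 1, y in [1, 12]  -> 2 point(s)
  x = 12: RHS = 0, y in [0]  -> 1 point(s)
Affine points: 15. Add the point at infinity: total = 16.

#E(F_13) = 16


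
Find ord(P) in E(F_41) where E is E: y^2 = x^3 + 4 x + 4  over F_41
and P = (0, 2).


Compute successive multiples of P until we hit O:
  1P = (0, 2)
  2P = (1, 38)
  3P = (24, 36)
  4P = (21, 40)
  5P = (15, 6)
  6P = (35, 16)
  7P = (16, 8)
  8P = (4, 17)
  ... (continuing to 53P)
  53P = O

ord(P) = 53


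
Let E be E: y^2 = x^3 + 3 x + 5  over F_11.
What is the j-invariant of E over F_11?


Delta = -16(4 a^3 + 27 b^2) mod 11 = 1
-1728 * (4 a)^3 = -1728 * (4*3)^3 mod 11 = 10
j = 10 * 1^(-1) mod 11 = 10

j = 10 (mod 11)


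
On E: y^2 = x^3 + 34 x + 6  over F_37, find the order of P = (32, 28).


Compute successive multiples of P until we hit O:
  1P = (32, 28)
  2P = (26, 22)
  3P = (17, 24)
  4P = (18, 30)
  5P = (21, 18)
  6P = (31, 20)
  7P = (1, 35)
  8P = (29, 31)
  ... (continuing to 40P)
  40P = O

ord(P) = 40


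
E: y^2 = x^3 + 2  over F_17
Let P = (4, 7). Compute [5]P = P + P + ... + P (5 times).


k = 5 = 101_2 (binary, LSB first: 101)
Double-and-add from P = (4, 7):
  bit 0 = 1: acc = O + (4, 7) = (4, 7)
  bit 1 = 0: acc unchanged = (4, 7)
  bit 2 = 1: acc = (4, 7) + (5, 5) = (12, 9)

5P = (12, 9)


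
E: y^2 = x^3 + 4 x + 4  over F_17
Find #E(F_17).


For each x in F_17, count y with y^2 = x^3 + 4 x + 4 mod 17:
  x = 0: RHS = 4, y in [2, 15]  -> 2 point(s)
  x = 1: RHS = 9, y in [3, 14]  -> 2 point(s)
  x = 3: RHS = 9, y in [3, 14]  -> 2 point(s)
  x = 4: RHS = 16, y in [4, 13]  -> 2 point(s)
  x = 5: RHS = 13, y in [8, 9]  -> 2 point(s)
  x = 7: RHS = 1, y in [1, 16]  -> 2 point(s)
  x = 8: RHS = 4, y in [2, 15]  -> 2 point(s)
  x = 9: RHS = 4, y in [2, 15]  -> 2 point(s)
  x = 11: RHS = 2, y in [6, 11]  -> 2 point(s)
  x = 13: RHS = 9, y in [3, 14]  -> 2 point(s)
  x = 14: RHS = 16, y in [4, 13]  -> 2 point(s)
  x = 16: RHS = 16, y in [4, 13]  -> 2 point(s)
Affine points: 24. Add the point at infinity: total = 25.

#E(F_17) = 25


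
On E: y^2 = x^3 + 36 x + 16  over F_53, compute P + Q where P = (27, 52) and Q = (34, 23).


P != Q, so use the chord formula.
s = (y2 - y1) / (x2 - x1) = (24) / (7) mod 53 = 11
x3 = s^2 - x1 - x2 mod 53 = 11^2 - 27 - 34 = 7
y3 = s (x1 - x3) - y1 mod 53 = 11 * (27 - 7) - 52 = 9

P + Q = (7, 9)


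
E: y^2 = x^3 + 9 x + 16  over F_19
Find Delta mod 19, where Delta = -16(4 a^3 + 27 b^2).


4 a^3 + 27 b^2 = 4*9^3 + 27*16^2 = 2916 + 6912 = 9828
Delta = -16 * (9828) = -157248
Delta mod 19 = 15

Delta = 15 (mod 19)


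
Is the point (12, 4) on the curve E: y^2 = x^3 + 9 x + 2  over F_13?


Check whether y^2 = x^3 + 9 x + 2 (mod 13) for (x, y) = (12, 4).
LHS: y^2 = 4^2 mod 13 = 3
RHS: x^3 + 9 x + 2 = 12^3 + 9*12 + 2 mod 13 = 5
LHS != RHS

No, not on the curve


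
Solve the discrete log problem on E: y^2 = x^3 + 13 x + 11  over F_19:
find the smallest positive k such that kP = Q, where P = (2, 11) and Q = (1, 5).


Enumerate multiples of P until we hit Q = (1, 5):
  1P = (2, 11)
  2P = (0, 12)
  3P = (3, 18)
  4P = (6, 18)
  5P = (1, 5)
Match found at i = 5.

k = 5


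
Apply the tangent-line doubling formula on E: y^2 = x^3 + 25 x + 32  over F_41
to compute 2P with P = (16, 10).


Doubling: s = (3 x1^2 + a) / (2 y1)
s = (3*16^2 + 25) / (2*10) mod 41 = 13
x3 = s^2 - 2 x1 mod 41 = 13^2 - 2*16 = 14
y3 = s (x1 - x3) - y1 mod 41 = 13 * (16 - 14) - 10 = 16

2P = (14, 16)


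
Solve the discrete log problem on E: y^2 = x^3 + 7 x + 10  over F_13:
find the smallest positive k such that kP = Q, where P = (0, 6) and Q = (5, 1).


Enumerate multiples of P until we hit Q = (5, 1):
  1P = (0, 6)
  2P = (10, 12)
  3P = (7, 8)
  4P = (9, 10)
  5P = (5, 12)
  6P = (11, 12)
  7P = (11, 1)
  8P = (5, 1)
Match found at i = 8.

k = 8


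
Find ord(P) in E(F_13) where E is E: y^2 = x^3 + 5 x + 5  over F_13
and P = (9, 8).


Compute successive multiples of P until we hit O:
  1P = (9, 8)
  2P = (11, 0)
  3P = (9, 5)
  4P = O

ord(P) = 4


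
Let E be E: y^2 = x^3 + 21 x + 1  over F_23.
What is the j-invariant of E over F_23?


Delta = -16(4 a^3 + 27 b^2) mod 23 = 11
-1728 * (4 a)^3 = -1728 * (4*21)^3 mod 23 = 18
j = 18 * 11^(-1) mod 23 = 10

j = 10 (mod 23)


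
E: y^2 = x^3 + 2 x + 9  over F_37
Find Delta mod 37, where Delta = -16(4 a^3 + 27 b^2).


4 a^3 + 27 b^2 = 4*2^3 + 27*9^2 = 32 + 2187 = 2219
Delta = -16 * (2219) = -35504
Delta mod 37 = 16

Delta = 16 (mod 37)


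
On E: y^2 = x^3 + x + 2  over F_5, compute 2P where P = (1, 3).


k = 2 = 10_2 (binary, LSB first: 01)
Double-and-add from P = (1, 3):
  bit 0 = 0: acc unchanged = O
  bit 1 = 1: acc = O + (4, 0) = (4, 0)

2P = (4, 0)


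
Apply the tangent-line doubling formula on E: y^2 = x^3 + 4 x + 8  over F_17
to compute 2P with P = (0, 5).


Doubling: s = (3 x1^2 + a) / (2 y1)
s = (3*0^2 + 4) / (2*5) mod 17 = 14
x3 = s^2 - 2 x1 mod 17 = 14^2 - 2*0 = 9
y3 = s (x1 - x3) - y1 mod 17 = 14 * (0 - 9) - 5 = 5

2P = (9, 5)


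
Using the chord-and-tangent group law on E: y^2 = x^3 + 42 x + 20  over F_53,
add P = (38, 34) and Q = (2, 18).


P != Q, so use the chord formula.
s = (y2 - y1) / (x2 - x1) = (37) / (17) mod 53 = 24
x3 = s^2 - x1 - x2 mod 53 = 24^2 - 38 - 2 = 6
y3 = s (x1 - x3) - y1 mod 53 = 24 * (38 - 6) - 34 = 45

P + Q = (6, 45)


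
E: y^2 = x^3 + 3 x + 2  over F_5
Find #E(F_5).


For each x in F_5, count y with y^2 = x^3 + 3 x + 2 mod 5:
  x = 1: RHS = 1, y in [1, 4]  -> 2 point(s)
  x = 2: RHS = 1, y in [1, 4]  -> 2 point(s)
Affine points: 4. Add the point at infinity: total = 5.

#E(F_5) = 5


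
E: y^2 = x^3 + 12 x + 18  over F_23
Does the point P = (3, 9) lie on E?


Check whether y^2 = x^3 + 12 x + 18 (mod 23) for (x, y) = (3, 9).
LHS: y^2 = 9^2 mod 23 = 12
RHS: x^3 + 12 x + 18 = 3^3 + 12*3 + 18 mod 23 = 12
LHS = RHS

Yes, on the curve


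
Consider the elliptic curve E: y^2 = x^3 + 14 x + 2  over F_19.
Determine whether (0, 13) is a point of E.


Check whether y^2 = x^3 + 14 x + 2 (mod 19) for (x, y) = (0, 13).
LHS: y^2 = 13^2 mod 19 = 17
RHS: x^3 + 14 x + 2 = 0^3 + 14*0 + 2 mod 19 = 2
LHS != RHS

No, not on the curve


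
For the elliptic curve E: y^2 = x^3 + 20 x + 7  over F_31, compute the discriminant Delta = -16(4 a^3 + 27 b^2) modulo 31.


4 a^3 + 27 b^2 = 4*20^3 + 27*7^2 = 32000 + 1323 = 33323
Delta = -16 * (33323) = -533168
Delta mod 31 = 1

Delta = 1 (mod 31)


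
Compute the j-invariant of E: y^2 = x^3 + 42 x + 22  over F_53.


Delta = -16(4 a^3 + 27 b^2) mod 53 = 10
-1728 * (4 a)^3 = -1728 * (4*42)^3 mod 53 = 45
j = 45 * 10^(-1) mod 53 = 31

j = 31 (mod 53)


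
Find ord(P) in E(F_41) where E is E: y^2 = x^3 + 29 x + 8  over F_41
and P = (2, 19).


Compute successive multiples of P until we hit O:
  1P = (2, 19)
  2P = (37, 22)
  3P = (33, 17)
  4P = (29, 33)
  5P = (11, 31)
  6P = (7, 29)
  7P = (36, 36)
  8P = (34, 6)
  ... (continuing to 39P)
  39P = O

ord(P) = 39


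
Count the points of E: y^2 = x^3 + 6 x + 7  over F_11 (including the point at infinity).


For each x in F_11, count y with y^2 = x^3 + 6 x + 7 mod 11:
  x = 1: RHS = 3, y in [5, 6]  -> 2 point(s)
  x = 2: RHS = 5, y in [4, 7]  -> 2 point(s)
  x = 9: RHS = 9, y in [3, 8]  -> 2 point(s)
  x = 10: RHS = 0, y in [0]  -> 1 point(s)
Affine points: 7. Add the point at infinity: total = 8.

#E(F_11) = 8


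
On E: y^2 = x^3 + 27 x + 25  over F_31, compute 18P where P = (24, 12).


k = 18 = 10010_2 (binary, LSB first: 01001)
Double-and-add from P = (24, 12):
  bit 0 = 0: acc unchanged = O
  bit 1 = 1: acc = O + (22, 18) = (22, 18)
  bit 2 = 0: acc unchanged = (22, 18)
  bit 3 = 0: acc unchanged = (22, 18)
  bit 4 = 1: acc = (22, 18) + (20, 3) = (22, 13)

18P = (22, 13)


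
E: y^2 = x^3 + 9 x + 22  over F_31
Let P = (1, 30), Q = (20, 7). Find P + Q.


P != Q, so use the chord formula.
s = (y2 - y1) / (x2 - x1) = (8) / (19) mod 31 = 20
x3 = s^2 - x1 - x2 mod 31 = 20^2 - 1 - 20 = 7
y3 = s (x1 - x3) - y1 mod 31 = 20 * (1 - 7) - 30 = 5

P + Q = (7, 5)
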